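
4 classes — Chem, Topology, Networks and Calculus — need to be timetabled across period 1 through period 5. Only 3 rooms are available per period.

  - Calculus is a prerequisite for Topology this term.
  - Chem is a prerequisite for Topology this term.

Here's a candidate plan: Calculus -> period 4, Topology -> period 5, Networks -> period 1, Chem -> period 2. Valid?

Chem is a prerequisite for Topology this term — holds.
Calculus is a prerequisite for Topology this term — holds.
Only 3 rooms are available per period — holds.

Valid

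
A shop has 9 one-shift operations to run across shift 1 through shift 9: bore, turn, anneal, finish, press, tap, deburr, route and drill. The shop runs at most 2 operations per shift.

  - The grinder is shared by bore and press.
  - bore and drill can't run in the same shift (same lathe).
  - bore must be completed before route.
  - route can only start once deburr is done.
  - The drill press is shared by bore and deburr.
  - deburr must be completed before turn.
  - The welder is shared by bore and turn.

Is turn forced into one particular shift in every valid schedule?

turn can be shift 2 (e.g. finish -> shift 2; deburr -> shift 1; press -> shift 4; turn -> shift 2; anneal -> shift 1; tap -> shift 3; drill -> shift 5; bore -> shift 3; route -> shift 4) or shift 3 (e.g. bore in shift 2, press in shift 4, turn in shift 3, tap in shift 4, anneal in shift 1, drill in shift 5, finish in shift 2, route in shift 3, deburr in shift 1).

No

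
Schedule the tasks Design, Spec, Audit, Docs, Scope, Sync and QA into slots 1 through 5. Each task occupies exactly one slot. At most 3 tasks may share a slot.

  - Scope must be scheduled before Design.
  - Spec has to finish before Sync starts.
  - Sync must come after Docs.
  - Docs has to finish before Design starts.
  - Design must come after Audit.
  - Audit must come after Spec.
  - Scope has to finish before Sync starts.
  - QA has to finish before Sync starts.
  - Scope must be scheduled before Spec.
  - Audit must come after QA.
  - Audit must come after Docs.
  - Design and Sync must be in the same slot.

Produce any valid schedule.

Design -> 4, Docs -> 1, Spec -> 2, QA -> 1, Audit -> 3, Scope -> 1, Sync -> 4

Checking: Docs(1) before Audit(3); Spec(2) before Sync(4); Docs(1) before Sync(4); QA(1) before Audit(3); Docs(1) before Design(4); Spec(2) before Audit(3); Scope(1) before Sync(4); Scope(1) before Design(4); Scope(1) before Spec(2); Audit(3) before Design(4); QA(1) before Sync(4); Design = Sync = 4; max 3 per slot (cap 3).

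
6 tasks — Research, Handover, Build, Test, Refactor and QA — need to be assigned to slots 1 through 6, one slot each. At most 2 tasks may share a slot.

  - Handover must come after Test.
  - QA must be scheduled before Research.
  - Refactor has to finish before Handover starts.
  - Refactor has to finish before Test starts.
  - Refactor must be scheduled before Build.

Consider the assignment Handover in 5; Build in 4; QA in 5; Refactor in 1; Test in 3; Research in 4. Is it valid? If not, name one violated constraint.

QA must be scheduled before Research — violated.
Refactor has to finish before Test starts — holds.
Handover must come after Test — holds.
Refactor has to finish before Handover starts — holds.
At most 2 tasks may share a slot — holds.
Refactor must be scheduled before Build — holds.

Invalid. QA must be scheduled before Research.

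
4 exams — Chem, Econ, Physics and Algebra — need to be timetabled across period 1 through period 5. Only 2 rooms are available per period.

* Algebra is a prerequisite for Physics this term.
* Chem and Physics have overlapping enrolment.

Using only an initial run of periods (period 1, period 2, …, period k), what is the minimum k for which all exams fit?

2

The precedence chain requires at least 2 distinct periods.
With at most 2 per period and 4 exams, at least 2 periods are needed.
2 works (last occupied period: period 2): for example Chem -> period 1, Econ -> period 2, Physics -> period 2, Algebra -> period 1.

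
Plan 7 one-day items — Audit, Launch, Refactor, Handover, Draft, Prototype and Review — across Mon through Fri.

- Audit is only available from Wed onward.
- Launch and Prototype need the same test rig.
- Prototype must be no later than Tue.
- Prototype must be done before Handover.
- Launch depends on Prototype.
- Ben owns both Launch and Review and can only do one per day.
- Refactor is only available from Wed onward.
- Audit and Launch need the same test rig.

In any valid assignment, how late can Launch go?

Precedence pushes Launch to at least Tue.
Launch at Fri is achievable: Draft -> Mon; Prototype -> Mon; Refactor -> Wed; Handover -> Tue; Launch -> Fri; Review -> Mon; Audit -> Wed.

Fri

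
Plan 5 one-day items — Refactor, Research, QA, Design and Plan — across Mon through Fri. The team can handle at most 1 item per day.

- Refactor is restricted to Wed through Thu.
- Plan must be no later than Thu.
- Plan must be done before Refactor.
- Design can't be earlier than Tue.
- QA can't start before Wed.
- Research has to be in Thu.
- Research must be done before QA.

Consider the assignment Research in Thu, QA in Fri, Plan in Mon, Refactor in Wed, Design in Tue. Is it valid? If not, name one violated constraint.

Research must be done before QA — holds.
Design can't be earlier than Tue — holds.
Plan must be no later than Thu — holds.
The team can handle at most 1 item per day — holds.
Research has to be in Thu — holds.
Refactor is restricted to Wed through Thu — holds.
Plan must be done before Refactor — holds.
QA can't start before Wed — holds.

Yes, all constraints hold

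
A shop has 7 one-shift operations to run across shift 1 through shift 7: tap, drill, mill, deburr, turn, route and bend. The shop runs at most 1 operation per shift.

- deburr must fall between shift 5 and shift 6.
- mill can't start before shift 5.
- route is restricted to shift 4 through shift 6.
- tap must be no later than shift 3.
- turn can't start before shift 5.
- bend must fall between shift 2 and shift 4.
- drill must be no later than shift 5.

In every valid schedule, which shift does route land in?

shift 4

Route is available from shift 4; route's own window allows nothing later than shift 6.
So route is pinned to shift 4.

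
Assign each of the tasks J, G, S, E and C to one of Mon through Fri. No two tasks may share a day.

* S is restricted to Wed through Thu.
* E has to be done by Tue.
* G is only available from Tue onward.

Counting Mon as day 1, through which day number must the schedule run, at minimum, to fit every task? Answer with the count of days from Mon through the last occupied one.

5 days

With at most 1 per day and 5 tasks, at least 5 days are needed.
S can't be placed before Wed — that is day 3 counting from Mon — so the schedule must run through at least 3 days.
5 works (last occupied day: Fri): for example S=Wed, C=Fri, E=Mon, J=Thu, G=Tue.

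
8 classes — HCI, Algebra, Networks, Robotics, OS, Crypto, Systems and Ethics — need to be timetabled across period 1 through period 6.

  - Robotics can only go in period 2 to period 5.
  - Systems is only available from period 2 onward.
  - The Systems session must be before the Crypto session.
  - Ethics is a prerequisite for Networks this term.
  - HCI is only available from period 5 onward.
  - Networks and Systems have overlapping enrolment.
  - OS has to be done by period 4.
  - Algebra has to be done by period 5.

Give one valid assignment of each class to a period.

OS=period 1, Algebra=period 1, Robotics=period 2, Systems=period 2, HCI=period 5, Networks=period 3, Ethics=period 1, Crypto=period 3

Checking: Ethics(period 1) before Networks(period 3); Systems(period 2) before Crypto(period 3); Networks(period 3) != Systems(period 2); Robotics=period 2 in [period 2,period 5]; OS=period 1 in [period 1,period 4]; HCI=period 5 in [period 5,period 6]; Systems=period 2 in [period 2,period 6]; Algebra=period 1 in [period 1,period 5].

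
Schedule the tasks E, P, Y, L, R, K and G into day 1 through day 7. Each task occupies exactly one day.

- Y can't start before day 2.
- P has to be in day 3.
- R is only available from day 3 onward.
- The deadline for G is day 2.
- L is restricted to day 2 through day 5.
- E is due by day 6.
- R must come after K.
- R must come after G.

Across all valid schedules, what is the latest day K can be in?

day 6

Downstream work caps K at day 6.
K at day 6 is achievable: G=day 1; L=day 2; E=day 1; K=day 6; Y=day 2; R=day 7; P=day 3.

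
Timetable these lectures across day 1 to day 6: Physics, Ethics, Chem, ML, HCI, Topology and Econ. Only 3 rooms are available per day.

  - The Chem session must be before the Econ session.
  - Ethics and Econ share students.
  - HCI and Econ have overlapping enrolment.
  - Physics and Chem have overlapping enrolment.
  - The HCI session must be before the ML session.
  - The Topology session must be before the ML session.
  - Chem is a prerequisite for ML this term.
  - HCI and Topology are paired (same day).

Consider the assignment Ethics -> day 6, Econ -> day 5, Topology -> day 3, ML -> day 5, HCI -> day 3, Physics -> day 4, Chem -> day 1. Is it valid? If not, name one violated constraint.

Yes

Physics and Chem have overlapping enrolment — holds.
Only 3 rooms are available per day — holds.
The Chem session must be before the Econ session — holds.
The HCI session must be before the ML session — holds.
Ethics and Econ share students — holds.
HCI and Topology are paired (same day) — holds.
The Topology session must be before the ML session — holds.
HCI and Econ have overlapping enrolment — holds.
Chem is a prerequisite for ML this term — holds.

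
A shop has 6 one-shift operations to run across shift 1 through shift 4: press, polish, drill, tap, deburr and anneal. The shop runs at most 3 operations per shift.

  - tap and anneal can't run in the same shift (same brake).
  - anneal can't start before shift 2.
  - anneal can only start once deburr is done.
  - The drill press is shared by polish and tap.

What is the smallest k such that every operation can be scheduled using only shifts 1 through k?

The precedence chain requires at least 2 distinct shifts.
With at most 3 per shift and 6 operations, at least 2 shifts are needed.
2 works (last occupied shift: shift 2): for example anneal in shift 2; tap in shift 1; polish in shift 2; press in shift 1; drill in shift 2; deburr in shift 1.

2 shifts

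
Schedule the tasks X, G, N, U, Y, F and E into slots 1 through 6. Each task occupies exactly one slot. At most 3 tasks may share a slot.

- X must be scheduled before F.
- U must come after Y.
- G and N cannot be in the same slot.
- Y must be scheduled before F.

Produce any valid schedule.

G -> 1; E -> 3; X -> 1; N -> 2; F -> 2; U -> 2; Y -> 1

Checking: X(1) before F(2); Y(1) before U(2); Y(1) before F(2); G(1) != N(2); max 3 per slot (cap 3).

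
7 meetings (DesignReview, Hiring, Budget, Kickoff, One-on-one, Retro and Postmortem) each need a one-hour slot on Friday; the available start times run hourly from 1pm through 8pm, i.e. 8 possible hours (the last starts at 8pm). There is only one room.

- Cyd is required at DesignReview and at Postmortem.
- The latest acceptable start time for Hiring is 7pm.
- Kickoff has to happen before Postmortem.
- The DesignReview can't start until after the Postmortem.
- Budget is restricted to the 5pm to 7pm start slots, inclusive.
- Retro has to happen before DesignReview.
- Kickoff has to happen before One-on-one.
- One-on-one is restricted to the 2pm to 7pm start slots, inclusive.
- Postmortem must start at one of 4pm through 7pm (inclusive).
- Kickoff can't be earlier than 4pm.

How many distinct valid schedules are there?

36

Splitting on Hiring: it can be 1pm (12), 2pm (12), 3pm (12). Listing each branch's schedules as (DesignReview, Budget, Kickoff, One-on-one, Retro, Postmortem):
Hiring=1pm: (8pm,5pm,4pm,6pm,2pm,7pm) (8pm,5pm,4pm,6pm,3pm,7pm) (8pm,5pm,4pm,7pm,2pm,6pm) (8pm,5pm,4pm,7pm,3pm,6pm) (8pm,6pm,4pm,5pm,2pm,7pm) (8pm,6pm,4pm,5pm,3pm,7pm) (8pm,6pm,4pm,7pm,2pm,5pm) (8pm,6pm,4pm,7pm,3pm,5pm) (8pm,7pm,4pm,5pm,2pm,6pm) (8pm,7pm,4pm,5pm,3pm,6pm) (8pm,7pm,4pm,6pm,2pm,5pm) (8pm,7pm,4pm,6pm,3pm,5pm) — 12.
Hiring=2pm: (8pm,5pm,4pm,6pm,1pm,7pm) (8pm,5pm,4pm,6pm,3pm,7pm) (8pm,5pm,4pm,7pm,1pm,6pm) (8pm,5pm,4pm,7pm,3pm,6pm) (8pm,6pm,4pm,5pm,1pm,7pm) (8pm,6pm,4pm,5pm,3pm,7pm) (8pm,6pm,4pm,7pm,1pm,5pm) (8pm,6pm,4pm,7pm,3pm,5pm) (8pm,7pm,4pm,5pm,1pm,6pm) (8pm,7pm,4pm,5pm,3pm,6pm) (8pm,7pm,4pm,6pm,1pm,5pm) (8pm,7pm,4pm,6pm,3pm,5pm) — 12.
Hiring=3pm: (8pm,5pm,4pm,6pm,1pm,7pm) (8pm,5pm,4pm,6pm,2pm,7pm) (8pm,5pm,4pm,7pm,1pm,6pm) (8pm,5pm,4pm,7pm,2pm,6pm) (8pm,6pm,4pm,5pm,1pm,7pm) (8pm,6pm,4pm,5pm,2pm,7pm) (8pm,6pm,4pm,7pm,1pm,5pm) (8pm,6pm,4pm,7pm,2pm,5pm) (8pm,7pm,4pm,5pm,1pm,6pm) (8pm,7pm,4pm,5pm,2pm,6pm) (8pm,7pm,4pm,6pm,1pm,5pm) (8pm,7pm,4pm,6pm,2pm,5pm) — 12.
Summing: 12 + 12 + 12 = 36.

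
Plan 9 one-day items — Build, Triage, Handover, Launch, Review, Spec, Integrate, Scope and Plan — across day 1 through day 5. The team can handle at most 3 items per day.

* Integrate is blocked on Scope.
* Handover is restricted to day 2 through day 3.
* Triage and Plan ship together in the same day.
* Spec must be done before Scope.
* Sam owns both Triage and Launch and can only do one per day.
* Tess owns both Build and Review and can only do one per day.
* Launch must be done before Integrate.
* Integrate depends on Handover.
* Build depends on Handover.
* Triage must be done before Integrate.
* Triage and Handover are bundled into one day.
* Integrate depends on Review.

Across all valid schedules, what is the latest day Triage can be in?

day 3

Triage must be in the same day as Handover, which can't be before day 2, so Triage is at least day 2; Triage must be in the same day as Handover, which can't be after day 3, so Triage is at most day 3.
Triage at day 3 is achievable: Spec in day 1; Review in day 1; Build in day 4; Plan in day 3; Scope in day 2; Launch in day 1; Integrate in day 4; Handover in day 3; Triage in day 3.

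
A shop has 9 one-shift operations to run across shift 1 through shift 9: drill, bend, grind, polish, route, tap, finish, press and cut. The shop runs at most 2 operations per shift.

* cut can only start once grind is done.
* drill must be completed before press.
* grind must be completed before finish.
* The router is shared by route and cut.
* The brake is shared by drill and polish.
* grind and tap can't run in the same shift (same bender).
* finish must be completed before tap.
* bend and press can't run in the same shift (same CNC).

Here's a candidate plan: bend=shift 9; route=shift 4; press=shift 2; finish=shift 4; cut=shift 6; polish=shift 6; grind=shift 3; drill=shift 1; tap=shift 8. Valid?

Yes

grind must be completed before finish — holds.
bend and press can't run in the same shift (same CNC) — holds.
The brake is shared by drill and polish — holds.
The router is shared by route and cut — holds.
finish must be completed before tap — holds.
The shop runs at most 2 operations per shift — holds.
cut can only start once grind is done — holds.
grind and tap can't run in the same shift (same bender) — holds.
drill must be completed before press — holds.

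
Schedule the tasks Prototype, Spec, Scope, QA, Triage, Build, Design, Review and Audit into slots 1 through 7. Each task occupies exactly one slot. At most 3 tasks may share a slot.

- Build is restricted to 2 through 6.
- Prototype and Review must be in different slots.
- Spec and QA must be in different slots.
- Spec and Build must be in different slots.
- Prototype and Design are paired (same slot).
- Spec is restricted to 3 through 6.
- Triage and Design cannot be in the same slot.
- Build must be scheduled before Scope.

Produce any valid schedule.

Triage=2, Prototype=1, Spec=3, Build=2, Scope=3, Review=2, Audit=3, QA=1, Design=1

Checking: Build(2) before Scope(3); Prototype(1) != Review(2); Triage(2) != Design(1); Spec(3) != Build(2); Spec(3) != QA(1); Prototype = Design = 1; Build=2 in [2,6]; Spec=3 in [3,6]; max 3 per slot (cap 3).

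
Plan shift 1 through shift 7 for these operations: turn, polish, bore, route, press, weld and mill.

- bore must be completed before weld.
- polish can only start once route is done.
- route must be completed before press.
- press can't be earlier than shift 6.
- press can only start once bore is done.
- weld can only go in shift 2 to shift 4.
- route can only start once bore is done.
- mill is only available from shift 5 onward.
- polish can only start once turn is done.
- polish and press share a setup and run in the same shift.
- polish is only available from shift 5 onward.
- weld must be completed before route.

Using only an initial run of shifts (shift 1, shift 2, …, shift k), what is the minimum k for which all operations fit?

6

The precedence chain requires at least 4 distinct shifts.
press can't be placed before shift 6, so the schedule must run through at least shift 6.
6 works (last occupied shift: shift 6): for example bore=shift 1; weld=shift 2; route=shift 3; polish=shift 6; press=shift 6; turn=shift 1; mill=shift 5.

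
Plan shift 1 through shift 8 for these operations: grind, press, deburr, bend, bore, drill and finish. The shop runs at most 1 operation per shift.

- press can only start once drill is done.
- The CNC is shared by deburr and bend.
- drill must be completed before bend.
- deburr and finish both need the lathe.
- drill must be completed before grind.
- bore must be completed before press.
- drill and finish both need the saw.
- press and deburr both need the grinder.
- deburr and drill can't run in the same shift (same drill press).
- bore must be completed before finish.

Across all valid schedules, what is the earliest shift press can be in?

shift 3

Precedence pushes press to at least shift 2.
press at shift 3 is achievable: press in shift 3, drill in shift 1, bore in shift 2, deburr in shift 7, finish in shift 6, grind in shift 4, bend in shift 5.
Nothing earlier works — the conflict and capacity constraints rule out every shift before shift 3.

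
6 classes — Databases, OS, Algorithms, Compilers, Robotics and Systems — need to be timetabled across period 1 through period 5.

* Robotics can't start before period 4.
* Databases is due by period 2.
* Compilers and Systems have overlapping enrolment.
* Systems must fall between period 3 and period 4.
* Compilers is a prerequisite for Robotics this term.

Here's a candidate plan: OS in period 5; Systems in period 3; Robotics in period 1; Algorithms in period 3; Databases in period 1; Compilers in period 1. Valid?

No. Robotics can't start before period 4 is not satisfied.

Compilers and Systems have overlapping enrolment — holds.
Compilers is a prerequisite for Robotics this term — violated.
Robotics can't start before period 4 — violated.
Systems must fall between period 3 and period 4 — holds.
Databases is due by period 2 — holds.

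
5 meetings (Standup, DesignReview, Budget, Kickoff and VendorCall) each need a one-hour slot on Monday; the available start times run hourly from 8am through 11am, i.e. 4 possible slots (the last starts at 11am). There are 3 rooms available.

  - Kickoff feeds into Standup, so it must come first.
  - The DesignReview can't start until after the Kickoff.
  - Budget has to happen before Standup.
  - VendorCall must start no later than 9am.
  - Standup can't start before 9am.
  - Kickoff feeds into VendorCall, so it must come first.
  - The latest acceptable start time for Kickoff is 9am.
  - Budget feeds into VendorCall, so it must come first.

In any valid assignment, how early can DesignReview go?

Precedence pushes DesignReview to at least 9am.
DesignReview at 9am is achievable: VendorCall -> 9am; DesignReview -> 9am; Standup -> 9am; Kickoff -> 8am; Budget -> 8am.

9am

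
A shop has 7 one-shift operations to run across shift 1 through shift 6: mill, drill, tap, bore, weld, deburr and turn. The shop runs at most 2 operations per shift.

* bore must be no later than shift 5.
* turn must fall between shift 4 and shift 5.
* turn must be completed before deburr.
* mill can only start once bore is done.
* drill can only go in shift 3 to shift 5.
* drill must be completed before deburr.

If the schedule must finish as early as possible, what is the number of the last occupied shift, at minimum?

The precedence chain requires at least 2 distinct shifts.
With at most 2 per shift and 7 operations, at least 4 shifts are needed.
Propagating the time windows through the other constraints, deburr can't land before shift 5, so the schedule must run through at least shift 5.
5 works (last occupied shift: shift 5): for example deburr=shift 5, drill=shift 3, weld=shift 2, turn=shift 4, bore=shift 1, tap=shift 1, mill=shift 2.

5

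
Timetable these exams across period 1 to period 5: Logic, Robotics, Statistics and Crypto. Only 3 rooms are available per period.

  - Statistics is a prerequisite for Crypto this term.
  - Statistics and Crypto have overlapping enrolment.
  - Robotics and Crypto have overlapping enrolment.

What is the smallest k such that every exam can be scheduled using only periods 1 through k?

2 periods

The precedence chain requires at least 2 distinct periods.
With at most 3 per period and 4 exams, at least 2 periods are needed.
2 works (last occupied period: period 2): for example Statistics -> period 1; Crypto -> period 2; Robotics -> period 1; Logic -> period 1.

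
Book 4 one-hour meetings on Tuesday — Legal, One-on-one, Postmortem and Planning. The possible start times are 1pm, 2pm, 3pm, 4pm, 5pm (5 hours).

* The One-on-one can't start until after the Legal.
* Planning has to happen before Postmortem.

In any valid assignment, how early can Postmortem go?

Precedence pushes Postmortem to at least 2pm.
Postmortem at 2pm is achievable: Planning=1pm, Postmortem=2pm, Legal=1pm, One-on-one=2pm.

2pm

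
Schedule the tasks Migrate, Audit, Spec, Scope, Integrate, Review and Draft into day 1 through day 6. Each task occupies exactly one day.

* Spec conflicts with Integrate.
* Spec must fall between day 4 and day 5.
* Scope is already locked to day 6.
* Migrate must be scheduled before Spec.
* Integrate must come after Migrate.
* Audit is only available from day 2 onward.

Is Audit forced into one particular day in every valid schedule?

No

Audit can be day 2 (e.g. Integrate -> day 2; Review -> day 1; Migrate -> day 1; Audit -> day 2; Draft -> day 1; Spec -> day 4; Scope -> day 6) or day 3 (e.g. Draft -> day 1, Audit -> day 3, Integrate -> day 2, Review -> day 1, Scope -> day 6, Spec -> day 4, Migrate -> day 1).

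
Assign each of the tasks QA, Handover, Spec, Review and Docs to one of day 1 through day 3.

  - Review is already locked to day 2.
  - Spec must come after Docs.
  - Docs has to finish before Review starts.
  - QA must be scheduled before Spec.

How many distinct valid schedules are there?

Splitting on QA: it can be day 1 (6), day 2 (3). Listing each branch's schedules as (Handover, Spec, Review, Docs) by day number:
QA=day 1: (1,2,2,1) (1,3,2,1) (2,2,2,1) (2,3,2,1) (3,2,2,1) (3,3,2,1) — 6.
QA=day 2: (1,3,2,1) (2,3,2,1) (3,3,2,1) — 3.
Summing: 6 + 3 = 9.

9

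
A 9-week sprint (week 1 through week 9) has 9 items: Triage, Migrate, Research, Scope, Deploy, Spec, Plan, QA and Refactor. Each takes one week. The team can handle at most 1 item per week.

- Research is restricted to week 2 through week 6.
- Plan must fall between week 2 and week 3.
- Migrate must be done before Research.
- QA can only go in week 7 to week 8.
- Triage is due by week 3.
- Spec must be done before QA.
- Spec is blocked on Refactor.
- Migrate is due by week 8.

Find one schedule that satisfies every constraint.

Plan -> week 2; Research -> week 4; QA -> week 7; Scope -> week 8; Deploy -> week 9; Migrate -> week 3; Triage -> week 1; Refactor -> week 5; Spec -> week 6

Checking: Spec(week 6) before QA(week 7); Refactor(week 5) before Spec(week 6); Migrate(week 3) before Research(week 4); Plan=week 2 in [week 2,week 3]; Research=week 4 in [week 2,week 6]; QA=week 7 in [week 7,week 8]; Migrate=week 3 in [week 1,week 8]; Triage=week 1 in [week 1,week 3]; max 1 per week (cap 1).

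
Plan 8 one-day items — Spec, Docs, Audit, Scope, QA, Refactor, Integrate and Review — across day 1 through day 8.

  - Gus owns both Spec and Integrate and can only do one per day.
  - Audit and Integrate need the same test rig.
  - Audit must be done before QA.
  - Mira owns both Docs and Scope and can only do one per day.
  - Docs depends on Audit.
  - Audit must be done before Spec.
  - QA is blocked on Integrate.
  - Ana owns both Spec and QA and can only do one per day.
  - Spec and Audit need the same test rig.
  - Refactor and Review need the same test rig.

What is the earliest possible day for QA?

day 3

Precedence pushes QA to at least day 2.
QA at day 3 is achievable: Refactor=day 1, Docs=day 2, Spec=day 4, Scope=day 1, Audit=day 1, QA=day 3, Integrate=day 2, Review=day 2.
Nothing earlier works — the conflict constraints rule out every day before day 3.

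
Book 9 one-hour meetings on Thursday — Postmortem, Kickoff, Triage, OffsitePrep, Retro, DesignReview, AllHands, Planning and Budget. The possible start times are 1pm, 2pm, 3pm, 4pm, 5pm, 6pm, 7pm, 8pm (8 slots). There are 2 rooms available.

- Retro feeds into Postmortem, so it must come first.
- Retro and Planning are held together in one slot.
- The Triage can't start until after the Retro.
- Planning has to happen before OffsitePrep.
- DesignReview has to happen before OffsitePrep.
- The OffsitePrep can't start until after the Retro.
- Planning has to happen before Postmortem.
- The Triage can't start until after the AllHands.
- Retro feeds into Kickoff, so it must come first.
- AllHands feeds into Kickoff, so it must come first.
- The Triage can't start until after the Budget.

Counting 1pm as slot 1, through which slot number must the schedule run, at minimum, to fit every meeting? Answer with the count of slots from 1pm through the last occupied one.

The precedence chain requires at least 2 distinct slots.
With at most 2 per slot and 9 meetings, at least 5 slots are needed.
5 works (last occupied slot: 5pm): for example Budget in 2pm, Kickoff in 5pm, Retro in 1pm, Postmortem in 4pm, OffsitePrep in 4pm, AllHands in 2pm, DesignReview in 3pm, Planning in 1pm, Triage in 3pm.

5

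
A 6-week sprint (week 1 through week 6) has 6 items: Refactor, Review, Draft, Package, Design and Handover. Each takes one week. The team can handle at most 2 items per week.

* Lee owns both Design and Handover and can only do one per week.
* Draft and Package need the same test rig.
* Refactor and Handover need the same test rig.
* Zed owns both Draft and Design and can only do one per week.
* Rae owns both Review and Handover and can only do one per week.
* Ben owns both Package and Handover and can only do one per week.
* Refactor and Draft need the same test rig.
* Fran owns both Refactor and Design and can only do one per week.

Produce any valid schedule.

Handover -> week 2, Draft -> week 2, Design -> week 3, Refactor -> week 1, Review -> week 1, Package -> week 3

Checking: Draft(week 2) != Package(week 3); Draft(week 2) != Design(week 3); Design(week 3) != Handover(week 2); Review(week 1) != Handover(week 2); Refactor(week 1) != Handover(week 2); Package(week 3) != Handover(week 2); Refactor(week 1) != Design(week 3); Refactor(week 1) != Draft(week 2); max 2 per week (cap 2).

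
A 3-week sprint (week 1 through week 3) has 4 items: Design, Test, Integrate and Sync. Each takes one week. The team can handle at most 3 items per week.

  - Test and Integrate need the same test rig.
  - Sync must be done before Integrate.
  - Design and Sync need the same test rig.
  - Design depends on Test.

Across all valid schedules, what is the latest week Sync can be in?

week 2

Downstream work caps Sync at week 2.
Sync at week 2 is achievable: Integrate in week 3; Design in week 3; Sync in week 2; Test in week 1.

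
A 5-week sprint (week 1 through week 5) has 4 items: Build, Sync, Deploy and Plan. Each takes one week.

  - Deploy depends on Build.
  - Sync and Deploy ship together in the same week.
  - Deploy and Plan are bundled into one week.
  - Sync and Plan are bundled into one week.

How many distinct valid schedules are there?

10

Splitting on Build: it can be week 1 (4), week 2 (3), week 3 (2), week 4 (1). Listing each branch's schedules as (Sync, Deploy, Plan) by week number:
Build=week 1: (2,2,2) (3,3,3) (4,4,4) (5,5,5) — 4.
Build=week 2: (3,3,3) (4,4,4) (5,5,5) — 3.
Build=week 3: (4,4,4) (5,5,5) — 2.
Build=week 4: (5,5,5) — 1.
Summing: 4 + 3 + 2 + 1 = 10.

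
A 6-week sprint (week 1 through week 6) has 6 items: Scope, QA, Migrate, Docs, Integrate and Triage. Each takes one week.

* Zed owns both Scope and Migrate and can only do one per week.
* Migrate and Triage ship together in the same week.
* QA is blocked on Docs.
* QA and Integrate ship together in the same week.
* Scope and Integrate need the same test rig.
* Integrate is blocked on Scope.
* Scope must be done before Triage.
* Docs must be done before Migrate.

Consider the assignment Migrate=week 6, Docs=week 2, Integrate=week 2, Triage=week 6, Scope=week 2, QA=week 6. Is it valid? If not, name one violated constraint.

QA is blocked on Docs — holds.
Integrate is blocked on Scope — violated.
Zed owns both Scope and Migrate and can only do one per week — holds.
QA and Integrate ship together in the same week — violated.
Scope and Integrate need the same test rig — violated.
Docs must be done before Migrate — holds.
Migrate and Triage ship together in the same week — holds.
Scope must be done before Triage — holds.

No — it violates: Scope and Integrate need the same test rig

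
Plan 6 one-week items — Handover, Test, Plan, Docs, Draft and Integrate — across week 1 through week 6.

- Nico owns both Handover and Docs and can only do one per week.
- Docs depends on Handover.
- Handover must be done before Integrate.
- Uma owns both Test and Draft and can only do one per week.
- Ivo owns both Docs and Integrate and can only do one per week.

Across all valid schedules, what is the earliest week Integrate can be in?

week 2

Precedence pushes Integrate to at least week 2.
Integrate at week 2 is achievable: Integrate in week 2; Plan in week 1; Test in week 1; Draft in week 2; Handover in week 1; Docs in week 3.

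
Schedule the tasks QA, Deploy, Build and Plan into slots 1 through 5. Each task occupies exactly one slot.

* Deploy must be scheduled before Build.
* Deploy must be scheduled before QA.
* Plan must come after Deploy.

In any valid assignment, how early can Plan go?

2

Precedence pushes Plan to at least 2.
Plan at 2 is achievable: Build in 2; QA in 2; Plan in 2; Deploy in 1.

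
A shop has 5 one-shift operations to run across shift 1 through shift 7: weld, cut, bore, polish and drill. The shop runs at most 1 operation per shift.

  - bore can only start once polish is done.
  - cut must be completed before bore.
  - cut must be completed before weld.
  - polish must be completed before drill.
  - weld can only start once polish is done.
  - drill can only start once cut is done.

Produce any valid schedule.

cut=shift 1; polish=shift 2; bore=shift 4; drill=shift 5; weld=shift 3

Checking: cut(shift 1) before weld(shift 3); polish(shift 2) before weld(shift 3); cut(shift 1) before bore(shift 4); polish(shift 2) before bore(shift 4); cut(shift 1) before drill(shift 5); polish(shift 2) before drill(shift 5); max 1 per shift (cap 1).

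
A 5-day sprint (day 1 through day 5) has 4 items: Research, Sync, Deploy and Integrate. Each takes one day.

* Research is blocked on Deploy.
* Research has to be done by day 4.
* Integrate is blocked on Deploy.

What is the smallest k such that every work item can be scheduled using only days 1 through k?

The precedence chain requires at least 2 distinct days.
2 works (last occupied day: day 2): for example Deploy in day 1, Research in day 2, Sync in day 1, Integrate in day 2.

2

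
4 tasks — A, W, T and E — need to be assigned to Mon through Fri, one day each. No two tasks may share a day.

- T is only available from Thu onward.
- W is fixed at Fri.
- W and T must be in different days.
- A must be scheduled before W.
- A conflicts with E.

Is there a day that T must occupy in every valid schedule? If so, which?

T's window is Thu–Fri.
W is fixed at Fri, and T can't share a day with W.
So T must be Thu.

Thu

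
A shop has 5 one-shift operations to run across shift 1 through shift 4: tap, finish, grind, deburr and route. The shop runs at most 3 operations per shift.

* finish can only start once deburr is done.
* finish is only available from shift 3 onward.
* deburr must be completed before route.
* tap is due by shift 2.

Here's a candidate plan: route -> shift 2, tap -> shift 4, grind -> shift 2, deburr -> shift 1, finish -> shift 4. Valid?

No — it violates: tap is due by shift 2

The shop runs at most 3 operations per shift — holds.
finish can only start once deburr is done — holds.
deburr must be completed before route — holds.
tap is due by shift 2 — violated.
finish is only available from shift 3 onward — holds.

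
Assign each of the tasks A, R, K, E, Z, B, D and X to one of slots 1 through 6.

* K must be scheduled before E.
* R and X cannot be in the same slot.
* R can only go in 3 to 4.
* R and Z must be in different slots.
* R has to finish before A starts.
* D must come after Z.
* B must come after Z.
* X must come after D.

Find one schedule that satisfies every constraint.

X=4; Z=1; E=2; A=4; R=3; D=2; B=2; K=1

Checking: Z(1) before D(2); Z(1) before B(2); K(1) before E(2); D(2) before X(4); R(3) before A(4); R(3) != Z(1); R(3) != X(4); R=3 in [3,4].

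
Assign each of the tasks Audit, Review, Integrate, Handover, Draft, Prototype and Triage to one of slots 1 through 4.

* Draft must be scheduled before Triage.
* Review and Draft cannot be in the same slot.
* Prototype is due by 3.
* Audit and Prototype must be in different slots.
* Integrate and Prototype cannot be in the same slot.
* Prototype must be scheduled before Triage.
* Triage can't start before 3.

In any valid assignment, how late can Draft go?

Downstream work caps Draft at 3.
Draft at 3 is achievable: Handover=1; Triage=4; Integrate=2; Review=1; Audit=2; Prototype=1; Draft=3.

3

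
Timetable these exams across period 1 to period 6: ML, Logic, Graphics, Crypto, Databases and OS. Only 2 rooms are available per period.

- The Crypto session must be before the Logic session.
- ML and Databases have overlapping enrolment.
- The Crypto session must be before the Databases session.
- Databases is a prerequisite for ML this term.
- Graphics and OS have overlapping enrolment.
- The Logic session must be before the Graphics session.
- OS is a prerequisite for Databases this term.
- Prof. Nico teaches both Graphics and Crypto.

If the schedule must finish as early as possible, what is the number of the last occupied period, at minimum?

The precedence chain requires at least 3 distinct periods.
With at most 2 per period and 6 exams, at least 3 periods are needed.
3 works (last occupied period: period 3): for example Crypto -> period 1; OS -> period 1; Databases -> period 2; ML -> period 3; Logic -> period 2; Graphics -> period 3.

3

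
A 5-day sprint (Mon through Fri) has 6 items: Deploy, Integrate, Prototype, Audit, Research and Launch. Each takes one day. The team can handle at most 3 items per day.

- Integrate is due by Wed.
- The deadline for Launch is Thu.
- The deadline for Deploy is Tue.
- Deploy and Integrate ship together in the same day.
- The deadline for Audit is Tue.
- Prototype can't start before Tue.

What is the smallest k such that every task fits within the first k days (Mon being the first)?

With at most 3 per day and 6 tasks, at least 2 days are needed.
Prototype can't be placed before Tue — that is day 2 counting from Mon — so the schedule must run through at least 2 days.
2 works (last occupied day: Tue): for example Launch -> Tue, Research -> Tue, Audit -> Mon, Prototype -> Tue, Integrate -> Mon, Deploy -> Mon.

2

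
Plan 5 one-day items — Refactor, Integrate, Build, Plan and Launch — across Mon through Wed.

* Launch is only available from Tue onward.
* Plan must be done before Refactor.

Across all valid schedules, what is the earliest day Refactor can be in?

Tue

Precedence pushes Refactor to at least Tue.
Refactor at Tue is achievable: Integrate -> Mon, Refactor -> Tue, Plan -> Mon, Launch -> Tue, Build -> Mon.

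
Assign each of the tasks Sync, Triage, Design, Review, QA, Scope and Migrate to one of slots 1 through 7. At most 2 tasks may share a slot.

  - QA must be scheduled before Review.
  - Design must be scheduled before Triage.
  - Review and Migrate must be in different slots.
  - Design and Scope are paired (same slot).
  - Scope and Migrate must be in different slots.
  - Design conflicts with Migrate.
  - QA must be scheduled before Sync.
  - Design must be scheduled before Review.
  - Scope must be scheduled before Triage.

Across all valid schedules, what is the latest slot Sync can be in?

Precedence pushes Sync to at least 2.
Sync at 7 is achievable: Migrate -> 4, Triage -> 2, Design -> 1, QA -> 2, Review -> 3, Scope -> 1, Sync -> 7.

7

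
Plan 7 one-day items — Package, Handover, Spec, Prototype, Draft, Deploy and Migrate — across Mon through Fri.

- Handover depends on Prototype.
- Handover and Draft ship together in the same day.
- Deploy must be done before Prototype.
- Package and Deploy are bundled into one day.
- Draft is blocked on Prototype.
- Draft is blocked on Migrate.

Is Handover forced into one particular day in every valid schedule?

No

Handover can be Wed (e.g. Draft=Wed, Spec=Mon, Migrate=Mon, Deploy=Mon, Handover=Wed, Prototype=Tue, Package=Mon) or Thu (e.g. Spec in Mon; Migrate in Mon; Package in Mon; Deploy in Mon; Handover in Thu; Draft in Thu; Prototype in Tue).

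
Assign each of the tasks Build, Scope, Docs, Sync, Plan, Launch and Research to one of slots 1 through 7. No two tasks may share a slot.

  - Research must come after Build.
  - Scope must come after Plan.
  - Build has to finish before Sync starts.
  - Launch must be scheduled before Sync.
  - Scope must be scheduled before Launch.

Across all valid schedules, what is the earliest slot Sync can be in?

5

Precedence pushes Sync to at least 4.
Sync at 5 is achievable: Research -> 6, Launch -> 4, Scope -> 3, Build -> 1, Plan -> 2, Docs -> 7, Sync -> 5.
Nothing earlier works — the capacity limit rule out every slot before 5.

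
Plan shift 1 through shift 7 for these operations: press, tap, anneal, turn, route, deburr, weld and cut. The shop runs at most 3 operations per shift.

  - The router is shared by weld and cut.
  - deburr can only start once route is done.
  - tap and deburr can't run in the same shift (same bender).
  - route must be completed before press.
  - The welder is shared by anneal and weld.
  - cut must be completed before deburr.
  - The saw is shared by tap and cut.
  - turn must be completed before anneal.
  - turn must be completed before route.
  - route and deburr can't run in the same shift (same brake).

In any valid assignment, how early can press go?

shift 3

Precedence pushes press to at least shift 3.
press at shift 3 is achievable: route in shift 2; weld in shift 3; deburr in shift 3; press in shift 3; tap in shift 2; cut in shift 1; anneal in shift 2; turn in shift 1.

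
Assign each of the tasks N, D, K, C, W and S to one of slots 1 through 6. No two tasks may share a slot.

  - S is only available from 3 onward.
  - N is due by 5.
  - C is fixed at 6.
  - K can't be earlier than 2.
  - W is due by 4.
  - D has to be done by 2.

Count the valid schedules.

Splitting on N: it can be 1 (4), 2 (4), 3 (5), 4 (5), 5 (6). Listing each branch's schedules as (D, K, C, W, S):
N=1: (2,3,6,4,5) (2,4,6,3,5) (2,5,6,3,4) (2,5,6,4,3) — 4.
N=2: (1,3,6,4,5) (1,4,6,3,5) (1,5,6,3,4) (1,5,6,4,3) — 4.
N=3: (1,2,6,4,5) (1,4,6,2,5) (1,5,6,2,4) (2,4,6,1,5) (2,5,6,1,4) — 5.
N=4: (1,2,6,3,5) (1,3,6,2,5) (1,5,6,2,3) (2,3,6,1,5) (2,5,6,1,3) — 5.
N=5: (1,2,6,3,4) (1,2,6,4,3) (1,3,6,2,4) (1,4,6,2,3) (2,3,6,1,4) (2,4,6,1,3) — 6.
Summing: 4 + 4 + 5 + 5 + 6 = 24.

24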